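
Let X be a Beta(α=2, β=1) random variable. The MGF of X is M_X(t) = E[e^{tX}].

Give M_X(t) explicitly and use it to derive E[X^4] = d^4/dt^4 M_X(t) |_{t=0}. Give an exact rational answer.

E[X^4] = D^4[M](0) = 1/3

M_X(t) = ₁F₁(2; 3; t)
D^4[M](t) = ₁F₁(6; 7; t)/3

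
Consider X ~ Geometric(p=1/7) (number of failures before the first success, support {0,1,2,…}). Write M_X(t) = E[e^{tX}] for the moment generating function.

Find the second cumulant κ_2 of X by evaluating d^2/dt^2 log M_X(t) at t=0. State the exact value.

κ_2 = K^(2)(0) = 42

M_X(t) = 1/(7*(1 - 6*e^(t)/7))
K_X(t) = log M_X(t) = -log(1 - 6*e^(t)/7) - log(7)
K^(2)(t) = 42*e^(t)/(36*e^(2*t) - 84*e^(t) + 49)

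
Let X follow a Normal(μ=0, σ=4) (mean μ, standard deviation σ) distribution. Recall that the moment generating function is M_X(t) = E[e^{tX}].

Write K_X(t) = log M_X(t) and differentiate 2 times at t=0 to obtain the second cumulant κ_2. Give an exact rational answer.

κ_2 = K′′(0) = 16

M_X(t) = e^(8*t^2)
K_X(t) = log M_X(t) = 8*t^2
K′(t) = 16*t
K′′(t) = 16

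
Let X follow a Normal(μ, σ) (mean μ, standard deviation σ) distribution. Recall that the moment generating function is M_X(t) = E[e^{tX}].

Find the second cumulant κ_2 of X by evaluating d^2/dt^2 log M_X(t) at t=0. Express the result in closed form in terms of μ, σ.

M_X(t) = e^(μ*t + σ^2*t^2/2)
K_X(t) = log M_X(t) = μ*t + σ^2*t^2/2
D^2[K](t) = σ^2

κ_2 = D^2[K](0) = σ^2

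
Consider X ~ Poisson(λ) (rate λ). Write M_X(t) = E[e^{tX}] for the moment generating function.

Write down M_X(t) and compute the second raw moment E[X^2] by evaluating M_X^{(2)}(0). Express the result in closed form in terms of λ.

M_X(t) = e^(λ*(e^(t) - 1))
dM/dt = λ*e^(-λ)*e^(t)*e^(λ*e^(t))
d^2M/dt^2 = (λ^2*e^(2*t)*e^(λ*e^(t)) + λ*e^(t)*e^(λ*e^(t)))*e^(-λ)

E[X^2] = d^2M/dt^2 |_{t=0} = λ*(λ + 1)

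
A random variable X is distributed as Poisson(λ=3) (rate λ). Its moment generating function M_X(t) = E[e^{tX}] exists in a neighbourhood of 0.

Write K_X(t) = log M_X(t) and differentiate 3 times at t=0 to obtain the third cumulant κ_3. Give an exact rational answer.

κ_3 = K′′′(0) = 3

M_X(t) = e^(3*e^(t) - 3)
K_X(t) = log M_X(t) = 3*e^(t) - 3
K′(t) = 3*e^(t)
K′′(t) = 3*e^(t)
K′′′(t) = 3*e^(t)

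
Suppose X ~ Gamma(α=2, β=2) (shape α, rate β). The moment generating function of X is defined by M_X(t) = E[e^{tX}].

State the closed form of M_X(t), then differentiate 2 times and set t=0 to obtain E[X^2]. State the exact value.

E[X^2] = M^(2)(0) = 3/2

M_X(t) = 4/(2 - t)^2
M^(2)(t) = 24/(t^4 - 8*t^3 + 24*t^2 - 32*t + 16)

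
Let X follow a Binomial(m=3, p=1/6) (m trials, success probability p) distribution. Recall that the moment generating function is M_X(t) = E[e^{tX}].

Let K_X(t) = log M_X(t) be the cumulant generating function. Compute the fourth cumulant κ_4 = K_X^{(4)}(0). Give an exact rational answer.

κ_4 = d^4K/dt^4 |_{t=0} = 5/72

M_X(t) = (e^(t)/6 + 5/6)^3
K_X(t) = log M_X(t) = 3*log(e^(t)/6 + 5/6)
dK/dt = 3*e^(t)/(e^(t) + 5)
d^2K/dt^2 = 15*e^(t)/(e^(2*t) + 10*e^(t) + 25)
d^3K/dt^3 = (-15*e^(2*t) + 75*e^(t))/(e^(3*t) + 15*e^(2*t) + 75*e^(t) + 125)
d^4K/dt^4 = (15*e^(3*t) - 300*e^(2*t) + 375*e^(t))/(e^(4*t) + 20*e^(3*t) + 150*e^(2*t) + 500*e^(t) + 625)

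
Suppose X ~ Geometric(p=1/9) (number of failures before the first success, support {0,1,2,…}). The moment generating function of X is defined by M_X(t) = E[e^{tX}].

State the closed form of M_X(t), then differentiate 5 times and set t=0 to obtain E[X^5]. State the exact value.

M_X(t) = 1/(9*(1 - 8*e^(t)/9))

E[X^5] = M^(5)(0) = 4993928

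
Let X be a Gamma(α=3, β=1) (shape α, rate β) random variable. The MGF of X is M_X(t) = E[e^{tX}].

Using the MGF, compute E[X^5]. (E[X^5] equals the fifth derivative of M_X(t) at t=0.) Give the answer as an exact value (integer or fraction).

M_X(t) = (1 - t)^(-3)
D^5[M](t) = 2520/(t^8 - 8*t^7 + 28*t^6 - 56*t^5 + 70*t^4 - 56*t^3 + 28*t^2 - 8*t + 1)

E[X^5] = D^5[M](0) = 2520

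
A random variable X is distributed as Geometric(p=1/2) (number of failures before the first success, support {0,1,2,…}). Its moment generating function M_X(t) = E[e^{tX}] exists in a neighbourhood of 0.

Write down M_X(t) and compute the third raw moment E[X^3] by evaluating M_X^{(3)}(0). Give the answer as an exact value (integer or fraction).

M_X(t) = 1/(2*(1 - e^(t)/2))
M^(3)(t) = (e^(3*t) + 8*e^(2*t) + 4*e^(t))/(e^(4*t) - 8*e^(3*t) + 24*e^(2*t) - 32*e^(t) + 16)

E[X^3] = M^(3)(0) = 13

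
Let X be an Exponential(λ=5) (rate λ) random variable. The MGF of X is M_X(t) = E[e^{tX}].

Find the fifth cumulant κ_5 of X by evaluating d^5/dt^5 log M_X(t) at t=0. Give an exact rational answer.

M_X(t) = 5/(5 - t)
K_X(t) = log M_X(t) = -log(5 - t) + log(5)
K′(t) = -1/(t - 5)
K′′(t) = 1/(t^2 - 10*t + 25)
K′′′(t) = -2/(t^3 - 15*t^2 + 75*t - 125)
K′′′′(t) = 6/(t^4 - 20*t^3 + 150*t^2 - 500*t + 625)
K′′′′′(t) = -24/(t^5 - 25*t^4 + 250*t^3 - 1250*t^2 + 3125*t - 3125)

κ_5 = K′′′′′(0) = 24/3125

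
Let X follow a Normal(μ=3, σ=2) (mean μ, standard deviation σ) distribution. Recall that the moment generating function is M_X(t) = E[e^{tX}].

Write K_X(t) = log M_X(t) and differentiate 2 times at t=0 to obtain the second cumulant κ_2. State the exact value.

κ_2 = K′′(0) = 4

M_X(t) = e^(2*t^2 + 3*t)
K_X(t) = log M_X(t) = 2*t^2 + 3*t
K′(t) = 4*t + 3
K′′(t) = 4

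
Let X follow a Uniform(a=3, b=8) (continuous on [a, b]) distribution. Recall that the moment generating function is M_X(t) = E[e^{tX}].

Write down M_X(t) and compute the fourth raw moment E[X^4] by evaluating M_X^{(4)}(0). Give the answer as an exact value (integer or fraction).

E[X^4] = d^4M/dt^4 |_{t=0} = 1301

M_X(t) = (e^(8*t) - e^(3*t))/(5*t)
dM/dt = (8*t*e^(8*t) - 3*t*e^(3*t) - e^(8*t) + e^(3*t))/(5*t^2)
d^2M/dt^2 = (64*t^2*e^(8*t) - 9*t^2*e^(3*t) - 16*t*e^(8*t) + 6*t*e^(3*t) + 2*e^(8*t) - 2*e^(3*t))/(5*t^3)
d^3M/dt^3 = (512*t^3*e^(8*t) - 27*t^3*e^(3*t) - 192*t^2*e^(8*t) + 27*t^2*e^(3*t) + 48*t*e^(8*t) - 18*t*e^(3*t) - 6*e^(8*t) + 6*e^(3*t))/(5*t^4)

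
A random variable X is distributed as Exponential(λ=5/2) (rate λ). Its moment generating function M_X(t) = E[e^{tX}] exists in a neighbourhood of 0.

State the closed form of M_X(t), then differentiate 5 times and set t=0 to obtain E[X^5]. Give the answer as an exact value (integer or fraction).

M_X(t) = 5/(2*(5/2 - t))
D^5[M](t) = 19200/(64*t^6 - 960*t^5 + 6000*t^4 - 20000*t^3 + 37500*t^2 - 37500*t + 15625)

E[X^5] = D^5[M](0) = 768/625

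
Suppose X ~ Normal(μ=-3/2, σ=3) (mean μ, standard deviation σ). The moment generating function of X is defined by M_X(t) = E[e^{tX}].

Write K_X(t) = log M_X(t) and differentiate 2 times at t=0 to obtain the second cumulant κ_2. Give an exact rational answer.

M_X(t) = e^(9*t^2/2 - 3*t/2)
K_X(t) = log M_X(t) = 9*t^2/2 - 3*t/2
dK/dt = 9*t - 3/2
d^2K/dt^2 = 9

κ_2 = d^2K/dt^2 |_{t=0} = 9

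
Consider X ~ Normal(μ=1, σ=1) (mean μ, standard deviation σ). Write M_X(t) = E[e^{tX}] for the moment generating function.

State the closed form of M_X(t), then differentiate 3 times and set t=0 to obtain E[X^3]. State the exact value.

M_X(t) = e^(t^2/2 + t)
D^3[M](t) = t^3*e^(t)*e^(t^2/2) + 3*t^2*e^(t)*e^(t^2/2) + 6*t*e^(t)*e^(t^2/2) + 4*e^(t)*e^(t^2/2)

E[X^3] = D^3[M](0) = 4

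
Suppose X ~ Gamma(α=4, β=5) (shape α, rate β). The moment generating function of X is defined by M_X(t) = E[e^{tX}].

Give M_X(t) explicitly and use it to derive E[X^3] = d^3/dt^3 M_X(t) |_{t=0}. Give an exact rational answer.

M_X(t) = 625/(5 - t)^4
dM/dt = -2500/(t^5 - 25*t^4 + 250*t^3 - 1250*t^2 + 3125*t - 3125)
d^2M/dt^2 = 12500/(t^6 - 30*t^5 + 375*t^4 - 2500*t^3 + 9375*t^2 - 18750*t + 15625)
d^3M/dt^3 = -75000/(t^7 - 35*t^6 + 525*t^5 - 4375*t^4 + 21875*t^3 - 65625*t^2 + 109375*t - 78125)

E[X^3] = d^3M/dt^3 |_{t=0} = 24/25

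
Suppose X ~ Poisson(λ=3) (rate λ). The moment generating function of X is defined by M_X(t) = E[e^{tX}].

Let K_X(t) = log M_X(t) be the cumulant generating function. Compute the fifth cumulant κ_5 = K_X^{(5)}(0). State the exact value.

κ_5 = d^5K/dt^5 |_{t=0} = 3

M_X(t) = e^(3*e^(t) - 3)
K_X(t) = log M_X(t) = 3*e^(t) - 3
dK/dt = 3*e^(t)
d^2K/dt^2 = 3*e^(t)
d^3K/dt^3 = 3*e^(t)
d^4K/dt^4 = 3*e^(t)
d^5K/dt^5 = 3*e^(t)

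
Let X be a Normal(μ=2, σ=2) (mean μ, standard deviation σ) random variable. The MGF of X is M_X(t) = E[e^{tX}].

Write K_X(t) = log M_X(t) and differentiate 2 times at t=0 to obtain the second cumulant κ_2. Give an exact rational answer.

κ_2 = K^(2)(0) = 4

M_X(t) = e^(2*t^2 + 2*t)
K_X(t) = log M_X(t) = 2*t^2 + 2*t
K^(2)(t) = 4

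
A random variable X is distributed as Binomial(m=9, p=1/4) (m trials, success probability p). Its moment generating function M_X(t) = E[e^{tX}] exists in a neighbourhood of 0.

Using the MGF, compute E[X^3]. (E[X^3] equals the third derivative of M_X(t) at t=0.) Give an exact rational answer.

M_X(t) = (e^(t)/4 + 3/4)^9

E[X^3] = M^(3)(0) = 189/8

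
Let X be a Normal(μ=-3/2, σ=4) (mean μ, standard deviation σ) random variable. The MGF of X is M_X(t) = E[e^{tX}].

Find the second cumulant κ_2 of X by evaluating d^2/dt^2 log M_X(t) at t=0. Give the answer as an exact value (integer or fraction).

M_X(t) = e^(8*t^2 - 3*t/2)
K_X(t) = log M_X(t) = 8*t^2 - 3*t/2
dK/dt = 16*t - 3/2
d^2K/dt^2 = 16

κ_2 = d^2K/dt^2 |_{t=0} = 16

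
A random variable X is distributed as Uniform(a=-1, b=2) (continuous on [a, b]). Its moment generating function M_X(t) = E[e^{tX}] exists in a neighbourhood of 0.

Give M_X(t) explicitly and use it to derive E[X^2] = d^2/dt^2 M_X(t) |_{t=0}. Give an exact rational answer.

M_X(t) = (e^(2*t) - e^(-t))/(3*t)
M^(2)(t) = (4*t^2*e^(3*t) - t^2 - 4*t*e^(3*t) - 2*t + 2*e^(3*t) - 2)*e^(-t)/(3*t^3)

E[X^2] = M^(2)(0) = 1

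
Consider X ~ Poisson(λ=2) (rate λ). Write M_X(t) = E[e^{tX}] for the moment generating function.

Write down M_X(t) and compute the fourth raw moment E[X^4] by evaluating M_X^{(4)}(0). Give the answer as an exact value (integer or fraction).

M_X(t) = e^(2*e^(t) - 2)
dM/dt = 2*e^(-2)*e^(t)*e^(2*e^(t))
d^2M/dt^2 = (4*e^(2*t)*e^(2*e^(t)) + 2*e^(t)*e^(2*e^(t)))*e^(-2)
d^3M/dt^3 = (8*e^(3*t)*e^(2*e^(t)) + 12*e^(2*t)*e^(2*e^(t)) + 2*e^(t)*e^(2*e^(t)))*e^(-2)
d^4M/dt^4 = (16*e^(4*t)*e^(2*e^(t)) + 48*e^(3*t)*e^(2*e^(t)) + 28*e^(2*t)*e^(2*e^(t)) + 2*e^(t)*e^(2*e^(t)))*e^(-2)

E[X^4] = d^4M/dt^4 |_{t=0} = 94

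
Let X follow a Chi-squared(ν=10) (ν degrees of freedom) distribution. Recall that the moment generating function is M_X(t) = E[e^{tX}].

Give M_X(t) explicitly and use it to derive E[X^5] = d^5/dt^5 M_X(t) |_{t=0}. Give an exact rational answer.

E[X^5] = d^5M/dt^5 |_{t=0} = 483840

M_X(t) = (1 - 2*t)^(-5)
dM/dt = 10/(64*t^6 - 192*t^5 + 240*t^4 - 160*t^3 + 60*t^2 - 12*t + 1)
d^2M/dt^2 = -120/(128*t^7 - 448*t^6 + 672*t^5 - 560*t^4 + 280*t^3 - 84*t^2 + 14*t - 1)
d^3M/dt^3 = 1680/(256*t^8 - 1024*t^7 + 1792*t^6 - 1792*t^5 + 1120*t^4 - 448*t^3 + 112*t^2 - 16*t + 1)
d^4M/dt^4 = -26880/(512*t^9 - 2304*t^8 + 4608*t^7 - 5376*t^6 + 4032*t^5 - 2016*t^4 + 672*t^3 - 144*t^2 + 18*t - 1)
d^5M/dt^5 = 483840/(1024*t^10 - 5120*t^9 + 11520*t^8 - 15360*t^7 + 13440*t^6 - 8064*t^5 + 3360*t^4 - 960*t^3 + 180*t^2 - 20*t + 1)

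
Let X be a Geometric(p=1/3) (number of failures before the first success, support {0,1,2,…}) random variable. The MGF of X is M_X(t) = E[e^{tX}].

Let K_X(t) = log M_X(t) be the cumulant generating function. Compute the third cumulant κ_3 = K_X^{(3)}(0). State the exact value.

M_X(t) = 1/(3*(1 - 2*e^(t)/3))
K_X(t) = log M_X(t) = -log(1 - 2*e^(t)/3) - log(3)
D^3[K](t) = (-12*e^(2*t) - 18*e^(t))/(8*e^(3*t) - 36*e^(2*t) + 54*e^(t) - 27)

κ_3 = D^3[K](0) = 30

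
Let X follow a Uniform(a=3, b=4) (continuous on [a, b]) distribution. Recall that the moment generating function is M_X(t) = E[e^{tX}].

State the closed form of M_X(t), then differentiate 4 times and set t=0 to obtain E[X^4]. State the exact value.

E[X^4] = D^4[M](0) = 781/5

M_X(t) = (e^(4*t) - e^(3*t))/t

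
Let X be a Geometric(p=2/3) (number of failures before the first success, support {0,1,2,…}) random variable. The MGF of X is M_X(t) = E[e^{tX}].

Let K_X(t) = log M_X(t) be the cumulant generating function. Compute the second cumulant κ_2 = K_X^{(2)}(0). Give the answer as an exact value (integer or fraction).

M_X(t) = 2/(3*(1 - e^(t)/3))
K_X(t) = log M_X(t) = -log(1 - e^(t)/3) - log(3) + log(2)
D^2[K](t) = 3*e^(t)/(e^(2*t) - 6*e^(t) + 9)

κ_2 = D^2[K](0) = 3/4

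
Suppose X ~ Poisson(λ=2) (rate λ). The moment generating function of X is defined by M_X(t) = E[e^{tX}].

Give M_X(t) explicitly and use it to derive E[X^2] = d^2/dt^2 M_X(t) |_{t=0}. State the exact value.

E[X^2] = d^2M/dt^2 |_{t=0} = 6

M_X(t) = e^(2*e^(t) - 2)
dM/dt = 2*e^(-2)*e^(t)*e^(2*e^(t))
d^2M/dt^2 = (4*e^(2*t)*e^(2*e^(t)) + 2*e^(t)*e^(2*e^(t)))*e^(-2)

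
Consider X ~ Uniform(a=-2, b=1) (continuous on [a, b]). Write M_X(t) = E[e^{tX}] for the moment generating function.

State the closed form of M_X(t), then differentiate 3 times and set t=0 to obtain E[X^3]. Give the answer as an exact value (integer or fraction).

M_X(t) = (e^(t) - e^(-2*t))/(3*t)
M^(3)(t) = (t^3*e^(3*t) + 8*t^3 - 3*t^2*e^(3*t) + 12*t^2 + 6*t*e^(3*t) + 12*t - 6*e^(3*t) + 6)*e^(-2*t)/(3*t^4)

E[X^3] = M^(3)(0) = -5/4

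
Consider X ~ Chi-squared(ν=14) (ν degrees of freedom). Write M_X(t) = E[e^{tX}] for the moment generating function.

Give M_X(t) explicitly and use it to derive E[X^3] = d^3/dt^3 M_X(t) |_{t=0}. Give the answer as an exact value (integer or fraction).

M_X(t) = (1 - 2*t)^(-7)
M′(t) = 14/(256*t^8 - 1024*t^7 + 1792*t^6 - 1792*t^5 + 1120*t^4 - 448*t^3 + 112*t^2 - 16*t + 1)
M′′(t) = -224/(512*t^9 - 2304*t^8 + 4608*t^7 - 5376*t^6 + 4032*t^5 - 2016*t^4 + 672*t^3 - 144*t^2 + 18*t - 1)
M′′′(t) = 4032/(1024*t^10 - 5120*t^9 + 11520*t^8 - 15360*t^7 + 13440*t^6 - 8064*t^5 + 3360*t^4 - 960*t^3 + 180*t^2 - 20*t + 1)

E[X^3] = M′′′(0) = 4032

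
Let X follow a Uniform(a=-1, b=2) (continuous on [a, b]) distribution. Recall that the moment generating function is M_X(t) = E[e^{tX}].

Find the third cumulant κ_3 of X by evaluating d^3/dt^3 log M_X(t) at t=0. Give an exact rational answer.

M_X(t) = (e^(2*t) - e^(-t))/(3*t)
K_X(t) = log M_X(t) = -log(t) + log(e^(2*t) - e^(-t)) - log(3)
K^(3)(t) = (27*t^3*e^(6*t) + 27*t^3*e^(3*t) - 2*e^(9*t) + 6*e^(6*t) - 6*e^(3*t) + 2)/(t^3*e^(9*t) - 3*t^3*e^(6*t) + 3*t^3*e^(3*t) - t^3)

κ_3 = K^(3)(0) = 0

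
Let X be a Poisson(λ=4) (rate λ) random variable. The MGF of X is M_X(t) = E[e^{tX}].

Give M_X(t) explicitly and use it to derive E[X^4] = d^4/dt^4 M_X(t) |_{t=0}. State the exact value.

M_X(t) = e^(4*e^(t) - 4)
M^(4)(t) = (256*e^(4*t)*e^(4*e^(t)) + 384*e^(3*t)*e^(4*e^(t)) + 112*e^(2*t)*e^(4*e^(t)) + 4*e^(t)*e^(4*e^(t)))*e^(-4)

E[X^4] = M^(4)(0) = 756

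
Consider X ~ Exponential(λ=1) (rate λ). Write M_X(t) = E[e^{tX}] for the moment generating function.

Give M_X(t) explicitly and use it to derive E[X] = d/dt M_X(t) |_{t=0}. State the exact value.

M_X(t) = 1/(1 - t)
D[M](t) = 1/(t^2 - 2*t + 1)

E[X] = D[M](0) = 1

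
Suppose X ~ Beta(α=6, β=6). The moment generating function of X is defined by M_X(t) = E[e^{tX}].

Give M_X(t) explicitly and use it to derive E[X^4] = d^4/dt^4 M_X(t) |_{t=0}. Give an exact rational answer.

E[X^4] = d^4M/dt^4 |_{t=0} = 6/65

M_X(t) = ₁F₁(6; 12; t)
dM/dt = ₁F₁(7; 13; t)/2
d^2M/dt^2 = 7*₁F₁(8; 14; t)/26
d^3M/dt^3 = 2*₁F₁(9; 15; t)/13
d^4M/dt^4 = 6*₁F₁(10; 16; t)/65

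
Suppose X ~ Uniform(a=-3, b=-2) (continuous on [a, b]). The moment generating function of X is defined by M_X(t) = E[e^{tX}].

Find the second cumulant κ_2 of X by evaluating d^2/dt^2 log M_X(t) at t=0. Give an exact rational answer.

κ_2 = D^2[K](0) = 1/12

M_X(t) = (e^(-2*t) - e^(-3*t))/t
K_X(t) = log M_X(t) = -log(t) + log(e^(-2*t) - e^(-3*t))
D^2[K](t) = (-t^2*e^(t) + e^(2*t) - 2*e^(t) + 1)/(t^2*e^(2*t) - 2*t^2*e^(t) + t^2)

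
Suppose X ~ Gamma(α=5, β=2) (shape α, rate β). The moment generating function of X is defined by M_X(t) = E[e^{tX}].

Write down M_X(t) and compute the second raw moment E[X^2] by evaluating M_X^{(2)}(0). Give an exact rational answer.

E[X^2] = d^2M/dt^2 |_{t=0} = 15/2

M_X(t) = 32/(2 - t)^5
dM/dt = 160/(t^6 - 12*t^5 + 60*t^4 - 160*t^3 + 240*t^2 - 192*t + 64)
d^2M/dt^2 = -960/(t^7 - 14*t^6 + 84*t^5 - 280*t^4 + 560*t^3 - 672*t^2 + 448*t - 128)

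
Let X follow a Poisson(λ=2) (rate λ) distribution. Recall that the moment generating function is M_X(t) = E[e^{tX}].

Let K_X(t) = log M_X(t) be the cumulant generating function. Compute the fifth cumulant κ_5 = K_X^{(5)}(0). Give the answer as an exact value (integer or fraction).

M_X(t) = e^(2*e^(t) - 2)
K_X(t) = log M_X(t) = 2*e^(t) - 2
dK/dt = 2*e^(t)
d^2K/dt^2 = 2*e^(t)
d^3K/dt^3 = 2*e^(t)
d^4K/dt^4 = 2*e^(t)
d^5K/dt^5 = 2*e^(t)

κ_5 = d^5K/dt^5 |_{t=0} = 2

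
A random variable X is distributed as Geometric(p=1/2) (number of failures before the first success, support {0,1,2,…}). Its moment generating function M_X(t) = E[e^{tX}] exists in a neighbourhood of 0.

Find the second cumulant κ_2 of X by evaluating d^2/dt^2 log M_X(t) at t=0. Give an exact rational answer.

κ_2 = K′′(0) = 2

M_X(t) = 1/(2*(1 - e^(t)/2))
K_X(t) = log M_X(t) = -log(1 - e^(t)/2) - log(2)
K′(t) = -e^(t)/(e^(t) - 2)
K′′(t) = 2*e^(t)/(e^(2*t) - 4*e^(t) + 4)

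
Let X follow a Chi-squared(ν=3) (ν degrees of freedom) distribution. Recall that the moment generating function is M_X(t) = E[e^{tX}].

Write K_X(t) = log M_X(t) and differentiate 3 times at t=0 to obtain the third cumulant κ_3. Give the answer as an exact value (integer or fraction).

κ_3 = D^3[K](0) = 24

M_X(t) = (1 - 2*t)^(-3/2)
K_X(t) = log M_X(t) = -3*log(1 - 2*t)/2
D^3[K](t) = -24/(8*t^3 - 12*t^2 + 6*t - 1)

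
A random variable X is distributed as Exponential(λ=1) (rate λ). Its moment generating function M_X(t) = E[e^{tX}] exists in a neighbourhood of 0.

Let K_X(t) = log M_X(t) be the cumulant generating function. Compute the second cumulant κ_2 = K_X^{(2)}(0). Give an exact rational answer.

κ_2 = d^2K/dt^2 |_{t=0} = 1

M_X(t) = 1/(1 - t)
K_X(t) = log M_X(t) = -log(1 - t)
dK/dt = -1/(t - 1)
d^2K/dt^2 = 1/(t^2 - 2*t + 1)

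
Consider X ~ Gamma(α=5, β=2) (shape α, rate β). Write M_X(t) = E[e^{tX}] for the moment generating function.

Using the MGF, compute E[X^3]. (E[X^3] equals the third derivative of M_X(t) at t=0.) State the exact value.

E[X^3] = D^3[M](0) = 105/4

M_X(t) = 32/(2 - t)^5
D^3[M](t) = 6720/(t^8 - 16*t^7 + 112*t^6 - 448*t^5 + 1120*t^4 - 1792*t^3 + 1792*t^2 - 1024*t + 256)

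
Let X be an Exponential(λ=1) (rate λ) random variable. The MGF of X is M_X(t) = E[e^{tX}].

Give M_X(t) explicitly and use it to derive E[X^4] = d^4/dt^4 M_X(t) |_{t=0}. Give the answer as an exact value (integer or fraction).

M_X(t) = 1/(1 - t)
dM/dt = 1/(t^2 - 2*t + 1)
d^2M/dt^2 = -2/(t^3 - 3*t^2 + 3*t - 1)
d^3M/dt^3 = 6/(t^4 - 4*t^3 + 6*t^2 - 4*t + 1)
d^4M/dt^4 = -24/(t^5 - 5*t^4 + 10*t^3 - 10*t^2 + 5*t - 1)

E[X^4] = d^4M/dt^4 |_{t=0} = 24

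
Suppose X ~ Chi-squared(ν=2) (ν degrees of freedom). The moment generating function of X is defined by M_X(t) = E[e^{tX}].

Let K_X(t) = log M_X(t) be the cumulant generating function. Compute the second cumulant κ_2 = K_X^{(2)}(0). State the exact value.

κ_2 = d^2K/dt^2 |_{t=0} = 4

M_X(t) = 1/(1 - 2*t)
K_X(t) = log M_X(t) = -log(1 - 2*t)
dK/dt = -2/(2*t - 1)
d^2K/dt^2 = 4/(4*t^2 - 4*t + 1)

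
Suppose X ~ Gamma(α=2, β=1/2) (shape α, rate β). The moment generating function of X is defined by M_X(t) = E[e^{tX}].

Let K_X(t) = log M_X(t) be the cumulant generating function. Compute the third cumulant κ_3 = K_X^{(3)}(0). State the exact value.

M_X(t) = 1/(4*(1/2 - t)^2)
K_X(t) = log M_X(t) = -2*log(1/2 - t) - 2*log(2)
K′(t) = -4/(2*t - 1)
K′′(t) = 8/(4*t^2 - 4*t + 1)
K′′′(t) = -32/(8*t^3 - 12*t^2 + 6*t - 1)

κ_3 = K′′′(0) = 32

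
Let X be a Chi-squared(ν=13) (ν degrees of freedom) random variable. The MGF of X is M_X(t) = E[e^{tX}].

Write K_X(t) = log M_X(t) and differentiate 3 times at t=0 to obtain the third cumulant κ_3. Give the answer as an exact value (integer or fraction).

κ_3 = d^3K/dt^3 |_{t=0} = 104

M_X(t) = (1 - 2*t)^(-13/2)
K_X(t) = log M_X(t) = -13*log(1 - 2*t)/2
dK/dt = -13/(2*t - 1)
d^2K/dt^2 = 26/(4*t^2 - 4*t + 1)
d^3K/dt^3 = -104/(8*t^3 - 12*t^2 + 6*t - 1)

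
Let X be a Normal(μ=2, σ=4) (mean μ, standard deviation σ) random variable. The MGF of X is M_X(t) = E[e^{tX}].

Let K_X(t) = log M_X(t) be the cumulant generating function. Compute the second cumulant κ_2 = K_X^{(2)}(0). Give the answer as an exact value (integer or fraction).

κ_2 = d^2K/dt^2 |_{t=0} = 16

M_X(t) = e^(8*t^2 + 2*t)
K_X(t) = log M_X(t) = 8*t^2 + 2*t
dK/dt = 16*t + 2
d^2K/dt^2 = 16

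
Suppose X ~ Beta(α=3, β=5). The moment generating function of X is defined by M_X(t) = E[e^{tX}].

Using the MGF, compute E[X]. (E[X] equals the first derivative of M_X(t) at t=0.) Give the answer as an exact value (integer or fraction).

E[X] = M′(0) = 3/8

M_X(t) = ₁F₁(3; 8; t)
M′(t) = 3*₁F₁(4; 9; t)/8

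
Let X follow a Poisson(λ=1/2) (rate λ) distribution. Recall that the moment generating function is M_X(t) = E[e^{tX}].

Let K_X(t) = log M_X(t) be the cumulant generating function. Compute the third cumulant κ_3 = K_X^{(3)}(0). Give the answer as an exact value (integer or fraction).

κ_3 = K^(3)(0) = 1/2

M_X(t) = e^(e^(t)/2 - 1/2)
K_X(t) = log M_X(t) = e^(t)/2 - 1/2
K^(3)(t) = e^(t)/2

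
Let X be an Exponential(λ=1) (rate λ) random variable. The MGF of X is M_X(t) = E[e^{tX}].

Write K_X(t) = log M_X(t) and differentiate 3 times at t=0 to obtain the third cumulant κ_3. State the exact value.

κ_3 = d^3K/dt^3 |_{t=0} = 2

M_X(t) = 1/(1 - t)
K_X(t) = log M_X(t) = -log(1 - t)
dK/dt = -1/(t - 1)
d^2K/dt^2 = 1/(t^2 - 2*t + 1)
d^3K/dt^3 = -2/(t^3 - 3*t^2 + 3*t - 1)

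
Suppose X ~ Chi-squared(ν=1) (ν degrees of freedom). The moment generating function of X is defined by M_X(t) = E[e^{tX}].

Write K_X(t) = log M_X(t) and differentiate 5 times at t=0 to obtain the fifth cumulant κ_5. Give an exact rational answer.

M_X(t) = 1/√(1 - 2*t)
K_X(t) = log M_X(t) = -log(1 - 2*t)/2
D^5[K](t) = -384/(32*t^5 - 80*t^4 + 80*t^3 - 40*t^2 + 10*t - 1)

κ_5 = D^5[K](0) = 384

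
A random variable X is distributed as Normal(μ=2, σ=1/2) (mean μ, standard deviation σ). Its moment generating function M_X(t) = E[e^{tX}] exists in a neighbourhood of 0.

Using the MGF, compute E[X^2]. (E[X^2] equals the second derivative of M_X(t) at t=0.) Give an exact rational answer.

M_X(t) = e^(t^2/8 + 2*t)
M^(2)(t) = t^2*e^(2*t)*e^(t^2/8)/16 + t*e^(2*t)*e^(t^2/8) + 17*e^(2*t)*e^(t^2/8)/4

E[X^2] = M^(2)(0) = 17/4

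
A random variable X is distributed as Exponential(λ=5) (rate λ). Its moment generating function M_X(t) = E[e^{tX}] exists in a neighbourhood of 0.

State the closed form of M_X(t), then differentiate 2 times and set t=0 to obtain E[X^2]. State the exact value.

M_X(t) = 5/(5 - t)
M^(2)(t) = -10/(t^3 - 15*t^2 + 75*t - 125)

E[X^2] = M^(2)(0) = 2/25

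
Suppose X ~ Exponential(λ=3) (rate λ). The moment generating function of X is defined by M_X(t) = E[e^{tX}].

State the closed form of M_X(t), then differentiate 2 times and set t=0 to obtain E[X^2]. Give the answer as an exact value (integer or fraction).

E[X^2] = M′′(0) = 2/9

M_X(t) = 3/(3 - t)
M′(t) = 3/(t^2 - 6*t + 9)
M′′(t) = -6/(t^3 - 9*t^2 + 27*t - 27)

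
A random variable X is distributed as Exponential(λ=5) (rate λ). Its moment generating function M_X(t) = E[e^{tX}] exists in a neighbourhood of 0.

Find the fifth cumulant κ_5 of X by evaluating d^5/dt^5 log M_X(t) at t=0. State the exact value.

M_X(t) = 5/(5 - t)
K_X(t) = log M_X(t) = -log(5 - t) + log(5)
dK/dt = -1/(t - 5)
d^2K/dt^2 = 1/(t^2 - 10*t + 25)
d^3K/dt^3 = -2/(t^3 - 15*t^2 + 75*t - 125)
d^4K/dt^4 = 6/(t^4 - 20*t^3 + 150*t^2 - 500*t + 625)
d^5K/dt^5 = -24/(t^5 - 25*t^4 + 250*t^3 - 1250*t^2 + 3125*t - 3125)

κ_5 = d^5K/dt^5 |_{t=0} = 24/3125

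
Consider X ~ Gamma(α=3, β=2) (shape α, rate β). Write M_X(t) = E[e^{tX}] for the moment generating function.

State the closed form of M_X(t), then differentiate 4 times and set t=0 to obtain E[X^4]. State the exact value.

M_X(t) = 8/(2 - t)^3
M′(t) = 24/(t^4 - 8*t^3 + 24*t^2 - 32*t + 16)
M′′(t) = -96/(t^5 - 10*t^4 + 40*t^3 - 80*t^2 + 80*t - 32)
M′′′(t) = 480/(t^6 - 12*t^5 + 60*t^4 - 160*t^3 + 240*t^2 - 192*t + 64)
M′′′′(t) = -2880/(t^7 - 14*t^6 + 84*t^5 - 280*t^4 + 560*t^3 - 672*t^2 + 448*t - 128)

E[X^4] = M′′′′(0) = 45/2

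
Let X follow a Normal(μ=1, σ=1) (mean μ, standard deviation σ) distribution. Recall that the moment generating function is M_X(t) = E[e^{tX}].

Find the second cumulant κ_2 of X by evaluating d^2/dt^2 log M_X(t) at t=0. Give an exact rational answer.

M_X(t) = e^(t^2/2 + t)
K_X(t) = log M_X(t) = t^2/2 + t
dK/dt = t + 1
d^2K/dt^2 = 1

κ_2 = d^2K/dt^2 |_{t=0} = 1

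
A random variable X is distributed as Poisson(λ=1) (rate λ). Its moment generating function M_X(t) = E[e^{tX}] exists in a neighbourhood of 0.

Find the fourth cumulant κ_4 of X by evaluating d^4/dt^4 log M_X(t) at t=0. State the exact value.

M_X(t) = e^(e^(t) - 1)
K_X(t) = log M_X(t) = e^(t) - 1
K^(4)(t) = e^(t)

κ_4 = K^(4)(0) = 1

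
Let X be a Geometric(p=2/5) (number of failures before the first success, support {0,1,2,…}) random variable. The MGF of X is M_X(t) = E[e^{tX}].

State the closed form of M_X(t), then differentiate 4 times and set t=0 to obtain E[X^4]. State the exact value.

M_X(t) = 2/(5*(1 - 3*e^(t)/5))
M^(4)(t) = (-162*e^(4*t) - 2970*e^(3*t) - 4950*e^(2*t) - 750*e^(t))/(243*e^(5*t) - 2025*e^(4*t) + 6750*e^(3*t) - 11250*e^(2*t) + 9375*e^(t) - 3125)

E[X^4] = M^(4)(0) = 276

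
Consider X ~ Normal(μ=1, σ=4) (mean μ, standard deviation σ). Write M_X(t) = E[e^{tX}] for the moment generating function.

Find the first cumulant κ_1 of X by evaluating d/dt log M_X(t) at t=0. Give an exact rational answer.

κ_1 = K^(1)(0) = 1

M_X(t) = e^(8*t^2 + t)
K_X(t) = log M_X(t) = 8*t^2 + t
K^(1)(t) = 16*t + 1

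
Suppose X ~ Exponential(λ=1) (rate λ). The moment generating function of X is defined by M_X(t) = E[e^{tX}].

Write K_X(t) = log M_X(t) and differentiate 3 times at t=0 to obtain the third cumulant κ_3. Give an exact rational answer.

M_X(t) = 1/(1 - t)
K_X(t) = log M_X(t) = -log(1 - t)
K′(t) = -1/(t - 1)
K′′(t) = 1/(t^2 - 2*t + 1)
K′′′(t) = -2/(t^3 - 3*t^2 + 3*t - 1)

κ_3 = K′′′(0) = 2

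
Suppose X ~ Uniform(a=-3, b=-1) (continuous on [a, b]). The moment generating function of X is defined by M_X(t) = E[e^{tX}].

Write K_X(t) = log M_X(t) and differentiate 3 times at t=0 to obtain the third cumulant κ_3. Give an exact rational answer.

κ_3 = K′′′(0) = 0

M_X(t) = (e^(-t) - e^(-3*t))/(2*t)
K_X(t) = log M_X(t) = -log(t) + log(e^(-t) - e^(-3*t)) - log(2)
K′(t) = (-t*e^(2*t) + 3*t - e^(2*t) + 1)/(t*e^(2*t) - t)
K′′(t) = (-4*t^2*e^(2*t) + e^(4*t) - 2*e^(2*t) + 1)/(t^2*e^(4*t) - 2*t^2*e^(2*t) + t^2)
K′′′(t) = (8*t^3*e^(4*t) + 8*t^3*e^(2*t) - 2*e^(6*t) + 6*e^(4*t) - 6*e^(2*t) + 2)/(t^3*e^(6*t) - 3*t^3*e^(4*t) + 3*t^3*e^(2*t) - t^3)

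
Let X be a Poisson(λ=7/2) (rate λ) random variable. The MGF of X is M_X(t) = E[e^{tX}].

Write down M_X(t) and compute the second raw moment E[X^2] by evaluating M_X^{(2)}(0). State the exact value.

E[X^2] = d^2M/dt^2 |_{t=0} = 63/4

M_X(t) = e^(7*e^(t)/2 - 7/2)
dM/dt = 7*e^(-7/2)*e^(t)*e^(7*e^(t)/2)/2
d^2M/dt^2 = (49*e^(2*t)*e^(7*e^(t)/2) + 14*e^(t)*e^(7*e^(t)/2))*e^(-7/2)/4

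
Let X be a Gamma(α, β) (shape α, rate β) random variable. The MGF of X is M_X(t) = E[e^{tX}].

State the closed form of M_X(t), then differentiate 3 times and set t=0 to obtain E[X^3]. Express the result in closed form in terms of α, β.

E[X^3] = M^(3)(0) = α*(α^2 + 3*α + 2)/β^3

M_X(t) = (β/(β - t))^α
M^(3)(t) = (-α^3*β^α*(1/(β - t))^α - 3*α^2*β^α*(1/(β - t))^α - 2*α*β^α*(1/(β - t))^α)/(-β^3 + 3*β^2*t - 3*β*t^2 + t^3)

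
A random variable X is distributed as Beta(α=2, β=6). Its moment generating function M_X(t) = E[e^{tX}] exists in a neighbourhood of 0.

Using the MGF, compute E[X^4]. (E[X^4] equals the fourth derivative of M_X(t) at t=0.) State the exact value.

M_X(t) = ₁F₁(2; 8; t)
D^4[M](t) = ₁F₁(6; 12; t)/66

E[X^4] = D^4[M](0) = 1/66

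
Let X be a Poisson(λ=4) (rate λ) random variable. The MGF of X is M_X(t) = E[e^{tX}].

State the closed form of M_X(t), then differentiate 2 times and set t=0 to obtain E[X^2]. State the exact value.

M_X(t) = e^(4*e^(t) - 4)
M′(t) = 4*e^(-4)*e^(t)*e^(4*e^(t))
M′′(t) = (16*e^(2*t)*e^(4*e^(t)) + 4*e^(t)*e^(4*e^(t)))*e^(-4)

E[X^2] = M′′(0) = 20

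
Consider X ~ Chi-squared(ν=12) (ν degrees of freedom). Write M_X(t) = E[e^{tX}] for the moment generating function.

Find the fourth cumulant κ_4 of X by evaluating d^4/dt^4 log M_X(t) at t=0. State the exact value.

κ_4 = K′′′′(0) = 576

M_X(t) = (1 - 2*t)^(-6)
K_X(t) = log M_X(t) = -6*log(1 - 2*t)
K′(t) = -12/(2*t - 1)
K′′(t) = 24/(4*t^2 - 4*t + 1)
K′′′(t) = -96/(8*t^3 - 12*t^2 + 6*t - 1)
K′′′′(t) = 576/(16*t^4 - 32*t^3 + 24*t^2 - 8*t + 1)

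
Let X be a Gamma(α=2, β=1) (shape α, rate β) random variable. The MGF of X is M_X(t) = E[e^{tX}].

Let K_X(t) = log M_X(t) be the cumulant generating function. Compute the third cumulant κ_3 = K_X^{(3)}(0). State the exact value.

κ_3 = K^(3)(0) = 4

M_X(t) = (1 - t)^(-2)
K_X(t) = log M_X(t) = -2*log(1 - t)
K^(3)(t) = -4/(t^3 - 3*t^2 + 3*t - 1)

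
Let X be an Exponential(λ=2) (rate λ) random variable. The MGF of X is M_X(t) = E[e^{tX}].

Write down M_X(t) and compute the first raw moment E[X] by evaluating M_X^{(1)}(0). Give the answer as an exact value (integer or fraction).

M_X(t) = 2/(2 - t)
M′(t) = 2/(t^2 - 4*t + 4)

E[X] = M′(0) = 1/2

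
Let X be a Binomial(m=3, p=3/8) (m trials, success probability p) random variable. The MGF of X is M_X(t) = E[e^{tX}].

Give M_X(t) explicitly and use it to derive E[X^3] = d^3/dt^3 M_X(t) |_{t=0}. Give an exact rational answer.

E[X^3] = d^3M/dt^3 |_{t=0} = 1017/256

M_X(t) = (3*e^(t)/8 + 5/8)^3
dM/dt = 81*e^(3*t)/512 + 135*e^(2*t)/256 + 225*e^(t)/512
d^2M/dt^2 = 243*e^(3*t)/512 + 135*e^(2*t)/128 + 225*e^(t)/512
d^3M/dt^3 = 729*e^(3*t)/512 + 135*e^(2*t)/64 + 225*e^(t)/512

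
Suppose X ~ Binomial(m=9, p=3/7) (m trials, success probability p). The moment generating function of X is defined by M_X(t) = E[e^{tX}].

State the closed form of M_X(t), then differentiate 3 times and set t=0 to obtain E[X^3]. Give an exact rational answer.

M_X(t) = (3*e^(t)/7 + 4/7)^9

E[X^3] = M′′′(0) = 4077/49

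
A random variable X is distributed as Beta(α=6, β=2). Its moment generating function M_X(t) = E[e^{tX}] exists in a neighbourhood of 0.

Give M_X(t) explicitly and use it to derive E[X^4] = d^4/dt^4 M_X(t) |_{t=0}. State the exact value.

E[X^4] = M^(4)(0) = 21/55

M_X(t) = ₁F₁(6; 8; t)
M^(4)(t) = 21*₁F₁(10; 12; t)/55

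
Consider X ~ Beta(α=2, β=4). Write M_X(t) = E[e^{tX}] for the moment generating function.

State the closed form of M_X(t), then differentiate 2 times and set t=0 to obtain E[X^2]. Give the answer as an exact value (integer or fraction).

M_X(t) = ₁F₁(2; 6; t)
D^2[M](t) = ₁F₁(4; 8; t)/7

E[X^2] = D^2[M](0) = 1/7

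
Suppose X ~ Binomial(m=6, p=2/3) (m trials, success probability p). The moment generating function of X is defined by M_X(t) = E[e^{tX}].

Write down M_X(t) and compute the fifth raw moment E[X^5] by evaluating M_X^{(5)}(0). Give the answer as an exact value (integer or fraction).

M_X(t) = (2*e^(t)/3 + 1/3)^6
dM/dt = 128*e^(6*t)/243 + 320*e^(5*t)/243 + 320*e^(4*t)/243 + 160*e^(3*t)/243 + 40*e^(2*t)/243 + 4*e^(t)/243
d^2M/dt^2 = 256*e^(6*t)/81 + 1600*e^(5*t)/243 + 1280*e^(4*t)/243 + 160*e^(3*t)/81 + 80*e^(2*t)/243 + 4*e^(t)/243
d^3M/dt^3 = 512*e^(6*t)/27 + 8000*e^(5*t)/243 + 5120*e^(4*t)/243 + 160*e^(3*t)/27 + 160*e^(2*t)/243 + 4*e^(t)/243
d^4M/dt^4 = 1024*e^(6*t)/9 + 40000*e^(5*t)/243 + 20480*e^(4*t)/243 + 160*e^(3*t)/9 + 320*e^(2*t)/243 + 4*e^(t)/243
d^5M/dt^5 = 2048*e^(6*t)/3 + 200000*e^(5*t)/243 + 81920*e^(4*t)/243 + 160*e^(3*t)/3 + 640*e^(2*t)/243 + 4*e^(t)/243

E[X^5] = d^5M/dt^5 |_{t=0} = 51268/27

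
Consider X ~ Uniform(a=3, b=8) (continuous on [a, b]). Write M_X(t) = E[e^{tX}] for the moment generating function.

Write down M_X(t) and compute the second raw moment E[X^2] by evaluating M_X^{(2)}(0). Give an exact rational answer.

M_X(t) = (e^(8*t) - e^(3*t))/(5*t)
M′(t) = (8*t*e^(8*t) - 3*t*e^(3*t) - e^(8*t) + e^(3*t))/(5*t^2)
M′′(t) = (64*t^2*e^(8*t) - 9*t^2*e^(3*t) - 16*t*e^(8*t) + 6*t*e^(3*t) + 2*e^(8*t) - 2*e^(3*t))/(5*t^3)

E[X^2] = M′′(0) = 97/3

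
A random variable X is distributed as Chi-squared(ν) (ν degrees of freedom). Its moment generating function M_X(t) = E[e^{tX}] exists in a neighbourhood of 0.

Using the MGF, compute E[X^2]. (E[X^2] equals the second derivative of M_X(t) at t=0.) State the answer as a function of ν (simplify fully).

E[X^2] = M^(2)(0) = ν*(ν + 2)

M_X(t) = (1 - 2*t)^(-ν/2)
M^(2)(t) = (ν^2 + 2*ν)/(4*t^2*(1 - 2*t)^(ν/2) - 4*t*(1 - 2*t)^(ν/2) + (1 - 2*t)^(ν/2))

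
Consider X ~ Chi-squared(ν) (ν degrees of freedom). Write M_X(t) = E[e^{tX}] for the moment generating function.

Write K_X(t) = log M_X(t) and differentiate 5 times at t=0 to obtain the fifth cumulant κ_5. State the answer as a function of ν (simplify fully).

κ_5 = K^(5)(0) = 384*ν

M_X(t) = (1 - 2*t)^(-ν/2)
K_X(t) = log M_X(t) = -ν*log(1 - 2*t)/2
K^(5)(t) = -384*ν/(32*t^5 - 80*t^4 + 80*t^3 - 40*t^2 + 10*t - 1)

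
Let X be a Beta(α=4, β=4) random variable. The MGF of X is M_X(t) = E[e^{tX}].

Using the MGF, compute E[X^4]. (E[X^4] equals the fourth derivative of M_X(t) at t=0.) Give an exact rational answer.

M_X(t) = ₁F₁(4; 8; t)
M′(t) = ₁F₁(5; 9; t)/2
M′′(t) = 5*₁F₁(6; 10; t)/18
M′′′(t) = ₁F₁(7; 11; t)/6
M′′′′(t) = 7*₁F₁(8; 12; t)/66

E[X^4] = M′′′′(0) = 7/66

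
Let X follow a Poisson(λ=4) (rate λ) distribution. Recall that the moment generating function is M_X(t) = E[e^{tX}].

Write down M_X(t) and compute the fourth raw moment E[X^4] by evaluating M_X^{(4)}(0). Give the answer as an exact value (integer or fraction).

M_X(t) = e^(4*e^(t) - 4)
M′(t) = 4*e^(-4)*e^(t)*e^(4*e^(t))
M′′(t) = (16*e^(2*t)*e^(4*e^(t)) + 4*e^(t)*e^(4*e^(t)))*e^(-4)
M′′′(t) = (64*e^(3*t)*e^(4*e^(t)) + 48*e^(2*t)*e^(4*e^(t)) + 4*e^(t)*e^(4*e^(t)))*e^(-4)
M′′′′(t) = (256*e^(4*t)*e^(4*e^(t)) + 384*e^(3*t)*e^(4*e^(t)) + 112*e^(2*t)*e^(4*e^(t)) + 4*e^(t)*e^(4*e^(t)))*e^(-4)

E[X^4] = M′′′′(0) = 756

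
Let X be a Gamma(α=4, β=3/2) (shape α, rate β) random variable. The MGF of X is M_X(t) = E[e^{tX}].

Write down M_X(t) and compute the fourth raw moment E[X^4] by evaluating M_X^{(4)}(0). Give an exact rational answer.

M_X(t) = 81/(16*(3/2 - t)^4)
dM/dt = -648/(32*t^5 - 240*t^4 + 720*t^3 - 1080*t^2 + 810*t - 243)
d^2M/dt^2 = 6480/(64*t^6 - 576*t^5 + 2160*t^4 - 4320*t^3 + 4860*t^2 - 2916*t + 729)
d^3M/dt^3 = -77760/(128*t^7 - 1344*t^6 + 6048*t^5 - 15120*t^4 + 22680*t^3 - 20412*t^2 + 10206*t - 2187)
d^4M/dt^4 = 1088640/(256*t^8 - 3072*t^7 + 16128*t^6 - 48384*t^5 + 90720*t^4 - 108864*t^3 + 81648*t^2 - 34992*t + 6561)

E[X^4] = d^4M/dt^4 |_{t=0} = 4480/27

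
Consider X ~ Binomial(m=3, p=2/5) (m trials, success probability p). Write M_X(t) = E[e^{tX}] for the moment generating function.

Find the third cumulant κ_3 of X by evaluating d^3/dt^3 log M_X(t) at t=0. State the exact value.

M_X(t) = (2*e^(t)/5 + 3/5)^3
K_X(t) = log M_X(t) = 3*log(2*e^(t)/5 + 3/5)
D^3[K](t) = (-36*e^(2*t) + 54*e^(t))/(8*e^(3*t) + 36*e^(2*t) + 54*e^(t) + 27)

κ_3 = D^3[K](0) = 18/125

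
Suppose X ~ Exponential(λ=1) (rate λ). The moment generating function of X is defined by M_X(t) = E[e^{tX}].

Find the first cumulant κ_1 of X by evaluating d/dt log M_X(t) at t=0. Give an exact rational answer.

M_X(t) = 1/(1 - t)
K_X(t) = log M_X(t) = -log(1 - t)
K^(1)(t) = -1/(t - 1)

κ_1 = K^(1)(0) = 1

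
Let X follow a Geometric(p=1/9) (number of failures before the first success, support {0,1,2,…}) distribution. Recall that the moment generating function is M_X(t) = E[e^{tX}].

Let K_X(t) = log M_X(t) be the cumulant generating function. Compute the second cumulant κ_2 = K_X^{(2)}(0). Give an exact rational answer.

M_X(t) = 1/(9*(1 - 8*e^(t)/9))
K_X(t) = log M_X(t) = -log(1 - 8*e^(t)/9) - 2*log(3)
K′(t) = -8*e^(t)/(8*e^(t) - 9)
K′′(t) = 72*e^(t)/(64*e^(2*t) - 144*e^(t) + 81)

κ_2 = K′′(0) = 72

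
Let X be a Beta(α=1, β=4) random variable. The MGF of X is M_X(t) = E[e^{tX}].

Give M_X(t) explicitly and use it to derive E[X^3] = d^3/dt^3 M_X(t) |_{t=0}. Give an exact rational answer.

M_X(t) = ₁F₁(1; 5; t)
D^3[M](t) = ₁F₁(4; 8; t)/35

E[X^3] = D^3[M](0) = 1/35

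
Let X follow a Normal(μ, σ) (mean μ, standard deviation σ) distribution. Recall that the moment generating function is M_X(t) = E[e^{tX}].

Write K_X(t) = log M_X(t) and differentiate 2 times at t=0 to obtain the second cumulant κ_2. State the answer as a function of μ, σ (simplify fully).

M_X(t) = e^(μ*t + σ^2*t^2/2)
K_X(t) = log M_X(t) = μ*t + σ^2*t^2/2
dK/dt = μ + σ^2*t
d^2K/dt^2 = σ^2

κ_2 = d^2K/dt^2 |_{t=0} = σ^2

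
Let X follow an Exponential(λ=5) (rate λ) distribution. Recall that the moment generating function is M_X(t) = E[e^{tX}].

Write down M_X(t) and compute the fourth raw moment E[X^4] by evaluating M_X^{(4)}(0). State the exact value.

E[X^4] = M^(4)(0) = 24/625

M_X(t) = 5/(5 - t)
M^(4)(t) = -120/(t^5 - 25*t^4 + 250*t^3 - 1250*t^2 + 3125*t - 3125)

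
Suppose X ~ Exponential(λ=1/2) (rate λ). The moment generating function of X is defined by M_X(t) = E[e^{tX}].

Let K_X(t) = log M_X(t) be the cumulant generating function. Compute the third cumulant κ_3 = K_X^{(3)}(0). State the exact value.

κ_3 = D^3[K](0) = 16

M_X(t) = 1/(2*(1/2 - t))
K_X(t) = log M_X(t) = -log(1/2 - t) - log(2)
D^3[K](t) = -16/(8*t^3 - 12*t^2 + 6*t - 1)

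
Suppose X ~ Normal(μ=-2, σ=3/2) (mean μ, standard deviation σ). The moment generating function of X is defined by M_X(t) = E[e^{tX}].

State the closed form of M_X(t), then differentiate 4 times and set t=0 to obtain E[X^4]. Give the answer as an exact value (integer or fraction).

E[X^4] = D^4[M](0) = 1363/16

M_X(t) = e^(9*t^2/8 - 2*t)
D^4[M](t) = (6561*t^4*e^(9*t^2/8) - 23328*t^3*e^(9*t^2/8) + 48600*t^2*e^(9*t^2/8) - 49536*t*e^(9*t^2/8) + 21808*e^(9*t^2/8))*e^(-2*t)/256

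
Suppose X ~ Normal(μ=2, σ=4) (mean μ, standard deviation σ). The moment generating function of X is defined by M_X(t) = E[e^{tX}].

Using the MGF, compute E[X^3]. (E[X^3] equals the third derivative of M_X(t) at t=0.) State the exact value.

E[X^3] = D^3[M](0) = 104

M_X(t) = e^(8*t^2 + 2*t)
D^3[M](t) = 4096*t^3*e^(2*t)*e^(8*t^2) + 1536*t^2*e^(2*t)*e^(8*t^2) + 960*t*e^(2*t)*e^(8*t^2) + 104*e^(2*t)*e^(8*t^2)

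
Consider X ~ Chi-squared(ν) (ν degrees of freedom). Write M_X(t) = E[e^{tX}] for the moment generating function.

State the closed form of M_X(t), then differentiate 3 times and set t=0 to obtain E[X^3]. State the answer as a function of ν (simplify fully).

E[X^3] = M′′′(0) = ν*(ν^2 + 6*ν + 8)

M_X(t) = (1 - 2*t)^(-ν/2)
M′(t) = -ν/(2*t*(1 - 2*t)^(ν/2) - (1 - 2*t)^(ν/2))
M′′(t) = (ν^2 + 2*ν)/(4*t^2*(1 - 2*t)^(ν/2) - 4*t*(1 - 2*t)^(ν/2) + (1 - 2*t)^(ν/2))
M′′′(t) = (-ν^3 - 6*ν^2 - 8*ν)/(8*t^3*(1 - 2*t)^(ν/2) - 12*t^2*(1 - 2*t)^(ν/2) + 6*t*(1 - 2*t)^(ν/2) - (1 - 2*t)^(ν/2))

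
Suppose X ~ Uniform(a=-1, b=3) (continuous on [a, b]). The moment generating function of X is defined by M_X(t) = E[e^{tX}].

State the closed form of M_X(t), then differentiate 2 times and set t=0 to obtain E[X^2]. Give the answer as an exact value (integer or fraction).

M_X(t) = (e^(3*t) - e^(-t))/(4*t)
M^(2)(t) = (9*t^2*e^(4*t) - t^2 - 6*t*e^(4*t) - 2*t + 2*e^(4*t) - 2)*e^(-t)/(4*t^3)

E[X^2] = M^(2)(0) = 7/3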